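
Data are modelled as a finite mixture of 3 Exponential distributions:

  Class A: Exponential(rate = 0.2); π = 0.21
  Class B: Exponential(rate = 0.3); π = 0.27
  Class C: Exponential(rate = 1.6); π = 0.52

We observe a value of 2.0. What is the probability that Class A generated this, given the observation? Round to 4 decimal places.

0.2643

Posterior ∝ prior × likelihood, so P(k | x) ∝ w_k f_k(x); normalise over all components.
Exponential densities:
  L_A = 0.134064
  L_B = 0.164643
  L_C = 0.0652195
Multiply by the mixture weights:
  w_A·L_A = 0.21 × 0.134064 = 0.0281534
  w_B·L_B = 0.27 × 0.164643 = 0.0444537
  w_C·L_C = 0.52 × 0.0652195 = 0.0339142
Evidence: 0.0281534 + 0.0444537 + 0.0339142 = 0.106521
Responsibility of Class A: 0.0281534 / 0.106521 ≈ 0.2643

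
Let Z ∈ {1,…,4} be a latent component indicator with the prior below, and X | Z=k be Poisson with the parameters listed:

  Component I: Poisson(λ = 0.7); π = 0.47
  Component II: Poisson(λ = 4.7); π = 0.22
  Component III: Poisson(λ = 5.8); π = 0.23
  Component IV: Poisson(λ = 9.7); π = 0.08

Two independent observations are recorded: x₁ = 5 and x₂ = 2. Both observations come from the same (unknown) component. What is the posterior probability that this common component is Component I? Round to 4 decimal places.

0.0068

The responsibility of component k is π_k f_k(x) divided by Σ_j π_j f_j(x).
Since both observations come from the same component, the likelihood for component k is f_k(x₁)·f_k(x₂).
  L_I = [e^(−0.7)·0.7^5/5! = 0.000695509] × [0.121663] = 8.4618e-05
  L_II = [e^(−4.7)·4.7^5/5! = 0.17383] × [0.100457] = 0.0174625
  L_III = [e^(−5.8)·5.8^5/5! = 0.165596] × [0.0509235] = 0.00843274
  L_IV = [e^(−9.7)·9.7^5/5! = 0.0438552] × [0.00288308] = 0.000126438
Multiply by the mixture weights:
  π_I·L_I = 0.47 × 8.4618e-05 = 3.97705e-05
  π_II·L_II = 0.22 × 0.0174625 = 0.00384174
  π_III·L_III = 0.23 × 0.00843274 = 0.00193953
  π_IV·L_IV = 0.08 × 0.000126438 = 1.0115e-05
Sum: 3.97705e-05 + 0.00384174 + 0.00193953 + 1.0115e-05 = 0.00583116
P(Component I | x) = 3.97705e-05 / 0.00583116 ≈ 0.0068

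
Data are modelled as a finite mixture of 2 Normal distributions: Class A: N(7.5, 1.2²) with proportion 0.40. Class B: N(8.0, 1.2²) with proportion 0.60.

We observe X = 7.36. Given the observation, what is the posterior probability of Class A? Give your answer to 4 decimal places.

P(component k | x) = π_k·f_k(x) / marginal(x), where marginal(x) = Σ_j π_j·f_j(x).
Evaluate each component's likelihood at the observed value:
  p_A = 0.330197
  p_B = 0.288378
Prior × likelihood for each component:
  π_A·p_A = 0.40 × 0.330197 = 0.132079
  π_B·p_B = 0.60 × 0.288378 = 0.173027
Marginal: 0.132079 + 0.173027 = 0.305106
So the posterior for Class A is 0.132079 / 0.305106 ≈ 0.4329.

0.4329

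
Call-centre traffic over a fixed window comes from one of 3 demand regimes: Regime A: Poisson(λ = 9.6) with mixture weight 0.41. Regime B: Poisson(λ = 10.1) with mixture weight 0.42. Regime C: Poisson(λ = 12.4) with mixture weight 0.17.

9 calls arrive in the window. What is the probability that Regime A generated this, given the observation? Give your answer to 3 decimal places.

Apply Bayes' rule: the posterior for each component is proportional to its prior times its likelihood at x.
Evaluate each component's likelihood at the observed value:
  p_A = e^(−9.6)·9.6^9/9! = 0.129256
  p_B = e^(−10.1)·10.1^9/9! = 0.12381
  p_C = e^(−12.4)·12.4^9/9! = 0.0786648
Unnormalised posteriors:
  P(Z=A)·p_A = 0.41 × 0.129256 = 0.052995
  P(Z=B)·p_B = 0.42 × 0.12381 = 0.0520001
  P(Z=C)·p_C = 0.17 × 0.0786648 = 0.013373
Normaliser: 0.052995 + 0.0520001 + 0.013373 = 0.118368
So the posterior for Regime A is 0.052995 / 0.118368 ≈ 0.448.

0.448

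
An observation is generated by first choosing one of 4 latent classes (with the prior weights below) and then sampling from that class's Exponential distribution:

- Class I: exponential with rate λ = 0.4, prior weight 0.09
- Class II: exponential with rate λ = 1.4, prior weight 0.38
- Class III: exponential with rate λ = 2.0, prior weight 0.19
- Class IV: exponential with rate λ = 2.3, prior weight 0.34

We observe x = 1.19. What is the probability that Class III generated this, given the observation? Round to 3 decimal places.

0.168

P(component k | x) = P(Z=k)·f_k(x) / marginal(x), where marginal(x) = Σ_j P(Z=j)·f_j(x).
Exponential densities:
  L_I = 0.4·e^(−0.4·1.19) = 0.4·e^(−0.4760) = 0.248505
  L_II = 1.4·e^(−1.4·1.19) = 1.4·e^(−1.6660) = 0.264602
  L_III = 2.0·e^(−2.0·1.19) = 2.0·e^(−2.3800) = 0.185101
  L_IV = 2.3·e^(−2.3·1.19) = 2.3·e^(−2.7370) = 0.148958
Weight by the priors:
  P(Z=I)·L_I = 0.09 × 0.248505 = 0.0223655
  P(Z=II)·L_II = 0.38 × 0.264602 = 0.100549
  P(Z=III)·L_III = 0.19 × 0.185101 = 0.0351692
  P(Z=IV)·L_IV = 0.34 × 0.148958 = 0.0506457
Evidence: 0.0223655 + 0.100549 + 0.0351692 + 0.0506457 = 0.208729
P(Class III | 1.19) ≈ 0.168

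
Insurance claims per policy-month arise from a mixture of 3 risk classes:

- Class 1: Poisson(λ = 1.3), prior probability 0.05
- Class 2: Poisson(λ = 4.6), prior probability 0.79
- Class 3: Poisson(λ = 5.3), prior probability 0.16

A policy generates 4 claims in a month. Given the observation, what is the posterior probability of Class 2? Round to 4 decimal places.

0.8416

Posterior ∝ prior × likelihood, so P(k | x) ∝ π_k f_k(x); normalise over all components.
Component likelihoods at x = 4 claims:
  f_1 = e^(−1.3)·1.3^4/4! = 0.0324324
  f_2 = e^(−4.6)·4.6^4/4! = 0.187528
  f_3 = e^(−5.3)·5.3^4/4! = 0.164109
Prior × likelihood for each component:
  π_1·f_1 = 0.05 × 0.0324324 = 0.00162162
  π_2·f_2 = 0.79 × 0.187528 = 0.148147
  π_3·f_3 = 0.16 × 0.164109 = 0.0262574
Normaliser: 0.00162162 + 0.148147 + 0.0262574 = 0.176026
Responsibility of Class 2: 0.148147 / 0.176026 ≈ 0.8416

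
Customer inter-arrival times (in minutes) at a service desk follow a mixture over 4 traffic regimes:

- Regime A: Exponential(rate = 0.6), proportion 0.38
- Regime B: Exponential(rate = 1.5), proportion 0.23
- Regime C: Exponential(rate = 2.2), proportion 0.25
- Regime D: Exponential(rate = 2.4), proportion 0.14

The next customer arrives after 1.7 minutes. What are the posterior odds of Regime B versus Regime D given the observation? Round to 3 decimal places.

4.742

Only the two components matter; the odds are (π_i f_i(x)) / (π_j f_j(x)).
Exponential densities:
  p_A = 0.6·e^(−0.6·1.7) = 0.6·e^(−1.0200) = 0.216357
  p_B = 1.5·e^(−1.5·1.7) = 1.5·e^(−2.5500) = 0.117122
  p_C = 2.2·e^(−2.2·1.7) = 2.2·e^(−3.7400) = 0.052259
  p_D = 2.4·e^(−2.4·1.7) = 2.4·e^(−4.0800) = 0.0405779
Posterior odds = (π_B·p_B) / (π_D·p_D) = (0.23·0.117122) / (0.14·0.0405779) = 0.0269382 / 0.00568091 ≈ 4.742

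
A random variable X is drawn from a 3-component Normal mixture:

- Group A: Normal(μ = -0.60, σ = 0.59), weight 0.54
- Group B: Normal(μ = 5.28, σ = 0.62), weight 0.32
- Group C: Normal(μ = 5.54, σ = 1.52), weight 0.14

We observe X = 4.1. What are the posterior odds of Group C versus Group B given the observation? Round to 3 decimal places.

The posterior odds equal the prior odds times the likelihood ratio: (π_i/π_j)·(f_i(x)/f_j(x)).
Evaluate each component's likelihood at the observed value:
  p_A = (1/(0.59·√(2π)))·exp(−(4.1−-0.60)²/(2·0.59²)) = 0.676173·exp(-31.72939) = 1.12243e-14
  p_B = (1/(0.62·√(2π)))·exp(−(4.1−5.28)²/(2·0.62²)) = 0.643455·exp(-1.81113) = 0.105185
  p_C = (1/(1.52·√(2π)))·exp(−(4.1−5.54)²/(2·1.52²)) = 0.262462·exp(-0.44875) = 0.167562
Posterior odds = (π_C·p_C) / (π_B·p_B) = (0.14·0.167562) / (0.32·0.105185) = 0.0234587 / 0.0336591 ≈ 0.697

0.697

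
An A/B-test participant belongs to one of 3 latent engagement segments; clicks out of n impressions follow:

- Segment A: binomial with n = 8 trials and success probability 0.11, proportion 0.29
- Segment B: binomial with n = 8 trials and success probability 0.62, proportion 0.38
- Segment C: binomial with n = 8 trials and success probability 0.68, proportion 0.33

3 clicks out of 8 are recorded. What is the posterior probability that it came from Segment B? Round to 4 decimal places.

0.5600

By Bayes' theorem, P(k | x) = π_k f_k(x) / Σ_j π_j f_j(x).
Evaluate each component's likelihood at the observed value:
  L_A = 0.0416213
  L_B = 0.10575
  L_C = 0.0590833
Unnormalised posteriors:
  π_A·L_A = 0.29 × 0.0416213 = 0.0120702
  π_B·L_B = 0.38 × 0.10575 = 0.0401851
  π_C·L_C = 0.33 × 0.0590833 = 0.0194975
Normaliser: 0.0120702 + 0.0401851 + 0.0194975 = 0.0717527
P(Segment B | the observation) ≈ 0.5600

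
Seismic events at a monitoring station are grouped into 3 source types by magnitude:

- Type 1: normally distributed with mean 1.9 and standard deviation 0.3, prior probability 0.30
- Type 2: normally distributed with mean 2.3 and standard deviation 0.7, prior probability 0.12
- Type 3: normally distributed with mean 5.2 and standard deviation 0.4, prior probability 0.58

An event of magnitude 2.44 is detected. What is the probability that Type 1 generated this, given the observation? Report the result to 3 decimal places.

0.541

By Bayes' theorem, P(k | x) = π_k f_k(x) / Σ_j π_j f_j(x).
Evaluate each component's likelihood at the observed value:
  f_1 = 0.263167
  f_2 = 0.558632
  f_3 = 4.57583e-11
Unnormalised posteriors:
  π_1·f_1 = 0.30 × 0.263167 = 0.0789502
  π_2·f_2 = 0.12 × 0.558632 = 0.0670359
  π_3·f_3 = 0.58 × 4.57583e-11 = 2.65398e-11
Marginal: 0.0789502 + 0.0670359 + 2.65398e-11 = 0.145986
Responsibility of Type 1: 0.0789502 / 0.145986 ≈ 0.541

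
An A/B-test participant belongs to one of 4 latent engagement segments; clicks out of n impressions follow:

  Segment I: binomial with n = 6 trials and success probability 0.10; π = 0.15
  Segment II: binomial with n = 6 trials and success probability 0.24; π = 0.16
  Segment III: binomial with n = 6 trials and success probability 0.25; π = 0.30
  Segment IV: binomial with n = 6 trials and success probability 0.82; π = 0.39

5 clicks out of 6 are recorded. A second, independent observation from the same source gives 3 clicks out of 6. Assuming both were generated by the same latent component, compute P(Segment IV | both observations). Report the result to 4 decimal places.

0.9762

Posterior ∝ prior × likelihood, so P(k | x) ∝ w_k f_k(x); normalise over all components.
Since both observations come from the same component, the likelihood for component k is f_k(x₁)·f_k(x₂).
  L_I = [C(6,5)·0.10^5·0.90^1 = 6·1e-05·0.9 = 5.4e-05] × [0.01458] = 7.8732e-07
  L_II = [C(6,5)·0.24^5·0.76^1 = 6·0.000796262·0.76 = 0.00363096] × [0.121368] = 0.000440682
  L_III = [C(6,5)·0.25^5·0.75^1 = 6·0.000976562·0.75 = 0.00439453] × [0.131836] = 0.000579357
  L_IV = [C(6,5)·0.82^5·0.18^1 = 6·0.37074·0.18 = 0.400399] × [0.0643116] = 0.0257503
Unnormalised posteriors:
  w_I·L_I = 0.15 × 7.8732e-07 = 1.18098e-07
  w_II·L_II = 0.16 × 0.000440682 = 7.05092e-05
  w_III·L_III = 0.30 × 0.000579357 = 0.000173807
  w_IV·L_IV = 0.39 × 0.0257503 = 0.0100426
Denominator: 1.18098e-07 + 7.05092e-05 + 0.000173807 + 0.0100426 = 0.010287
So the posterior for Segment IV is 0.0100426 / 0.010287 ≈ 0.9762.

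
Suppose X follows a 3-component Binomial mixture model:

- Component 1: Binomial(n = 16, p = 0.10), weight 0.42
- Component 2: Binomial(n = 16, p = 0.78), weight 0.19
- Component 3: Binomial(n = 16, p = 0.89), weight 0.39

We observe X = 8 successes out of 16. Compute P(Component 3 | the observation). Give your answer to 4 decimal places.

0.0222

The responsibility of component k is π_k f_k(x) divided by Σ_j π_j f_j(x).
Evaluate each component's likelihood at the observed value:
  f_1 = 5.54011e-05
  f_2 = 0.00967647
  f_3 = 0.000108603
Weight by the priors:
  π_1·f_1 = 0.42 × 5.54011e-05 = 2.32685e-05
  π_2·f_2 = 0.19 × 0.00967647 = 0.00183853
  π_3·f_3 = 0.39 × 0.000108603 = 4.2355e-05
Sum: 2.32685e-05 + 0.00183853 + 4.2355e-05 = 0.00190415
So the posterior for Component 3 is 4.2355e-05 / 0.00190415 ≈ 0.0222.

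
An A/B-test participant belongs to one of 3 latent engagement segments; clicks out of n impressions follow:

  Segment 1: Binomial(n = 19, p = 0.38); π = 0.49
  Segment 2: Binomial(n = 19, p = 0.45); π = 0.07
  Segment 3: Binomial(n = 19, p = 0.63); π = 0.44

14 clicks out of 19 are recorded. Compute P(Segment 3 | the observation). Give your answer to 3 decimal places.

0.978

Posterior ∝ prior × likelihood, so P(k | x) ∝ π_k f_k(x); normalise over all components.
Binomial probabilities:
  f_1 = C(19,14)·0.38^14·0.62^5 = 11628·1.30909e-06·0.0916133 = 0.00139455
  f_2 = C(19,14)·0.45^14·0.55^5 = 11628·1.39629e-05·0.0503284 = 0.00817135
  f_3 = C(19,14)·0.63^14·0.37^5 = 11628·0.00155156·0.0069344 = 0.125107
Prior × likelihood for each component:
  π_1·f_1 = 0.49 × 0.00139455 = 0.000683329
  π_2·f_2 = 0.07 × 0.00817135 = 0.000571994
  π_3·f_3 = 0.44 × 0.125107 = 0.055047
Normaliser: 0.000683329 + 0.000571994 + 0.055047 = 0.0563024
Responsibility of Segment 3: 0.055047 / 0.0563024 ≈ 0.978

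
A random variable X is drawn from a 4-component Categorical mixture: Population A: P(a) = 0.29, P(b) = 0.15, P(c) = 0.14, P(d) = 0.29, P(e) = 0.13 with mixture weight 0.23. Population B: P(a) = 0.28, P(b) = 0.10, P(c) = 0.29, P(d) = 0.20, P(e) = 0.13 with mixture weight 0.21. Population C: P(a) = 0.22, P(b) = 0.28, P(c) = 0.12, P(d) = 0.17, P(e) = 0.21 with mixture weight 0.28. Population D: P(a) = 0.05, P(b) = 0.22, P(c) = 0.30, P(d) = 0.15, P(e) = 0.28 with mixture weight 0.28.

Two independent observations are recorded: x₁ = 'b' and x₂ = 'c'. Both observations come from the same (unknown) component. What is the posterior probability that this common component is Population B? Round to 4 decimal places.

By Bayes' theorem, P(k | x) = π_k f_k(x) / Σ_j π_j f_j(x).
Since both observations come from the same component, the likelihood for component k is f_k(x₁)·f_k(x₂).
  L_A = [0.15] × [0.14] = 0.021
  L_B = [0.1] × [0.29] = 0.029
  L_C = [0.28] × [0.12] = 0.0336
  L_D = [0.22] × [0.3] = 0.066
Multiply by the mixture weights:
  π_A·L_A = 0.23 × 0.021 = 0.00483
  π_B·L_B = 0.21 × 0.029 = 0.00609
  π_C·L_C = 0.28 × 0.0336 = 0.009408
  π_D·L_D = 0.28 × 0.066 = 0.01848
Evidence: 0.00483 + 0.00609 + 0.009408 + 0.01848 = 0.038808
P(Population B | x₁,x₂) = 0.00609 / 0.038808 ≈ 0.1569

0.1569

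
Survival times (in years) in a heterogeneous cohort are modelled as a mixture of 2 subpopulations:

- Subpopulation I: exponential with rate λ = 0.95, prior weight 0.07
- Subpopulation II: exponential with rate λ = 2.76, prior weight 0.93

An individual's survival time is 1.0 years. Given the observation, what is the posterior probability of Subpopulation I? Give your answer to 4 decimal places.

P(component k | x) = π_k·f_k(x) / marginal(x), where marginal(x) = Σ_j π_j·f_j(x).
Component likelihoods at x = 1.0 years:
  L_I = 0.95·e^(−0.95·1.0) = 0.95·e^(−0.9500) = 0.367404
  L_II = 2.76·e^(−2.76·1.0) = 2.76·e^(−2.7600) = 0.174685
Multiply by the mixture weights:
  π_I·L_I = 0.07 × 0.367404 = 0.0257183
  π_II·L_II = 0.93 × 0.174685 = 0.162457
Marginal: 0.0257183 + 0.162457 = 0.188176
P(Subpopulation I | the observation) = 0.0257183 / 0.188176 ≈ 0.1367

0.1367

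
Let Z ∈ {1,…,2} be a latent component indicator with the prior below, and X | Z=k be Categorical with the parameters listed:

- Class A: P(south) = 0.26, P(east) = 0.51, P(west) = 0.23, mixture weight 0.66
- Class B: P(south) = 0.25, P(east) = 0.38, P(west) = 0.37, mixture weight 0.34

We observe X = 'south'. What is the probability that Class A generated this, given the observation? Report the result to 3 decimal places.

P(component k | x) = π_k·f_k(x) / marginal(x), where marginal(x) = Σ_j π_j·f_j(x).
Evaluate each component's likelihood at the observed value:
  f_A = P(south | comp) = 0.26
  f_B = P(south | comp) = 0.25
Prior × likelihood for each component:
  π_A·f_A = 0.66 × 0.26 = 0.1716
  π_B·f_B = 0.34 × 0.25 = 0.085
Normaliser: 0.1716 + 0.085 = 0.2566
So the posterior for Class A is 0.1716 / 0.2566 ≈ 0.669.

0.669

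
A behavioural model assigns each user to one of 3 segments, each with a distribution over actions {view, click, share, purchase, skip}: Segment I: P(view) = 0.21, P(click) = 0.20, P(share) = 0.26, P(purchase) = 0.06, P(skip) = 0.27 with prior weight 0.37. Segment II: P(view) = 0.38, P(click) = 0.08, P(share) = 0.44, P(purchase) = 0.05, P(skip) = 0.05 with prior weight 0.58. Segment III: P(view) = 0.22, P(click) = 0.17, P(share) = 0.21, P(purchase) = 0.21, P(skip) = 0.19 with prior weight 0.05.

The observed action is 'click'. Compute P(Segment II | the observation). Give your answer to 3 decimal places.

Posterior ∝ prior × likelihood, so P(k | x) ∝ P(Z=k) f_k(x); normalise over all components.
Categorical probabilities:
  f_I = 0.2
  f_II = 0.08
  f_III = 0.17
Unnormalised posteriors:
  P(Z=I)·f_I = 0.37 × 0.2 = 0.074
  P(Z=II)·f_II = 0.58 × 0.08 = 0.0464
  P(Z=III)·f_III = 0.05 × 0.17 = 0.0085
Sum: 0.074 + 0.0464 + 0.0085 = 0.1289
P(Segment II | 'click') ≈ 0.360

0.360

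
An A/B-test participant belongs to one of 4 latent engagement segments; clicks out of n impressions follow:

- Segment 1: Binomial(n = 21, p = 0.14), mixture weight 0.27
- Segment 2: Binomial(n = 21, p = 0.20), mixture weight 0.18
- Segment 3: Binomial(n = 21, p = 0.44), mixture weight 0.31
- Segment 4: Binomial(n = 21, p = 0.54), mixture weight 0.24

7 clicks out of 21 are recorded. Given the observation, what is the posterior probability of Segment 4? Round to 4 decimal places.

P(component k | x) = π_k·f_k(x) / marginal(x), where marginal(x) = Σ_j π_j·f_j(x).
Evaluate each component's likelihood at the observed value:
  f_1 = C(21,7)·0.14^7·0.86^14 = 116280·1.05414e-06·0.121054 = 0.0148381
  f_2 = C(21,7)·0.20^7·0.80^14 = 116280·1.28e-05·0.0439805 = 0.0654598
  f_3 = C(21,7)·0.44^7·0.56^14 = 116280·0.00319278·0.000298286 = 0.11074
  f_4 = C(21,7)·0.54^7·0.46^14 = 116280·0.0133893·1.89937e-05 = 0.0295713
Unnormalised posteriors:
  π_1·f_1 = 0.27 × 0.0148381 = 0.0040063
  π_2·f_2 = 0.18 × 0.0654598 = 0.0117828
  π_3·f_3 = 0.31 × 0.11074 = 0.0343295
  π_4·f_4 = 0.24 × 0.0295713 = 0.00709712
Evidence: 0.0040063 + 0.0117828 + 0.0343295 + 0.00709712 = 0.0572157
P(Segment 4 | 7 clicks out of 21) = 0.00709712 / 0.0572157 ≈ 0.1240

0.1240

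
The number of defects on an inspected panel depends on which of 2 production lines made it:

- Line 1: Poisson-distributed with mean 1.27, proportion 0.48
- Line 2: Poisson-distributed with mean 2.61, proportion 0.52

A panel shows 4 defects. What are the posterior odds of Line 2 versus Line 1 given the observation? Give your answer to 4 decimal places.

5.0600

Since P(k|x) ∝ π_k f_k(x), the posterior odds are π_i f_i(x) / (π_j f_j(x)).
Evaluate each component's likelihood at the observed value:
  L_1 = 0.0304404
  L_2 = 0.142181
Odds = (0.52/0.48) × (0.142181/0.0304404) = 1.08333 × 4.67081 ≈ 5.0600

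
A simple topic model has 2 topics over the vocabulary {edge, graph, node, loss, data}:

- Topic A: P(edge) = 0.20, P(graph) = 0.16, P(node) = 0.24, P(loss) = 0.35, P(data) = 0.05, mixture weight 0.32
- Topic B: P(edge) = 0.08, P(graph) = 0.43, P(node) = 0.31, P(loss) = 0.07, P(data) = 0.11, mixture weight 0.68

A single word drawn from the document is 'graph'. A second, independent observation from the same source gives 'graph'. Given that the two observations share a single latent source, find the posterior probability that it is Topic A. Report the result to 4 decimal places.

0.0612

Posterior ∝ prior × likelihood, so P(k | x) ∝ π_k f_k(x); normalise over all components.
Since both observations come from the same component, the likelihood for component k is f_k(x₁)·f_k(x₂).
  f_A = [P(graph | comp) = 0.16] × [0.16] = 0.0256
  f_B = [P(graph | comp) = 0.43] × [0.43] = 0.1849
Weight by the priors:
  π_A·f_A = 0.32 × 0.0256 = 0.008192
  π_B·f_B = 0.68 × 0.1849 = 0.125732
Marginal: 0.008192 + 0.125732 = 0.133924
P(Topic A | x) ≈ 0.0612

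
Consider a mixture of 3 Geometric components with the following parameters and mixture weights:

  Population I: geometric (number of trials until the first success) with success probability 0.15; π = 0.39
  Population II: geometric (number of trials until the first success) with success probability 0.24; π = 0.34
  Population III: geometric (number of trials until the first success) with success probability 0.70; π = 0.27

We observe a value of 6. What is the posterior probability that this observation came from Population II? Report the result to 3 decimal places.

The responsibility of component k is w_k f_k(x) divided by Σ_j w_j f_j(x).
Evaluate each component's likelihood at the observed value:
  L_I = 0.15·(1−0.15)^5 = 0.15·0.443705 = 0.0665558
  L_II = 0.24·(1−0.24)^5 = 0.24·0.253553 = 0.0608526
  L_III = 0.70·(1−0.70)^5 = 0.70·0.00243 = 0.001701
Weight by the priors:
  w_I·L_I = 0.39 × 0.0665558 = 0.0259568
  w_II·L_II = 0.34 × 0.0608526 = 0.0206899
  w_III·L_III = 0.27 × 0.001701 = 0.00045927
Evidence: 0.0259568 + 0.0206899 + 0.00045927 = 0.0471059
P(Population II | x) ≈ 0.439

0.439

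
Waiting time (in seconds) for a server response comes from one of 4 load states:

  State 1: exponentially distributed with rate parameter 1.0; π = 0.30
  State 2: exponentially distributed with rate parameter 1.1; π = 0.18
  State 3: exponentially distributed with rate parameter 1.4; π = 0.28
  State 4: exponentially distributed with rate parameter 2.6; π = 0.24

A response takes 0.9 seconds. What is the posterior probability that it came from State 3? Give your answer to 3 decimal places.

0.303

Apply Bayes' rule: the posterior for each component is proportional to its prior times its likelihood at x.
Component likelihoods at x = 0.9 seconds:
  f_1 = 0.40657
  f_2 = 0.408734
  f_3 = 0.397116
  f_4 = 0.250452
Unnormalised posteriors:
  P(Z=1)·f_1 = 0.30 × 0.40657 = 0.121971
  P(Z=2)·f_2 = 0.18 × 0.408734 = 0.0735722
  P(Z=3)·f_3 = 0.28 × 0.397116 = 0.111192
  P(Z=4)·f_4 = 0.24 × 0.250452 = 0.0601084
Normaliser: 0.121971 + 0.0735722 + 0.111192 + 0.0601084 = 0.366844
So the posterior for State 3 is 0.111192 / 0.366844 ≈ 0.303.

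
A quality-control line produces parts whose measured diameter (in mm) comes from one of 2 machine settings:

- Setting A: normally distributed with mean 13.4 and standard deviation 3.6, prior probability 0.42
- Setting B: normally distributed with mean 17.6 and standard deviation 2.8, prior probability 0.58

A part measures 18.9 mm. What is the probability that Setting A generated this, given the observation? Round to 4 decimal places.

0.1634

The responsibility of component k is π_k f_k(x) divided by Σ_j π_j f_j(x).
Component likelihoods at x = 18.9 mm:
  p_A = 0.0344956
  p_B = 0.127921
Weight by the priors:
  π_A·p_A = 0.42 × 0.0344956 = 0.0144881
  π_B·p_B = 0.58 × 0.127921 = 0.0741945
Normaliser: 0.0144881 + 0.0741945 = 0.0886826
So the posterior for Setting A is 0.0144881 / 0.0886826 ≈ 0.1634.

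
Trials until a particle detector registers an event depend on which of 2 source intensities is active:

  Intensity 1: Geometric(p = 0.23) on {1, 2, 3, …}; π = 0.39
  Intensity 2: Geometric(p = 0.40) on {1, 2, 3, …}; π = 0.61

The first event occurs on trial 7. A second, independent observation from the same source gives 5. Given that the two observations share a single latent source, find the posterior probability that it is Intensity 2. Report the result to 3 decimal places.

By Bayes' theorem, P(k | x) = w_k f_k(x) / Σ_j w_j f_j(x).
Since both observations come from the same component, the likelihood for component k is f_k(x₁)·f_k(x₂).
  L_1 = [0.23·(1−0.23)^6 = 0.23·0.208422 = 0.0479371] × [0.080852] = 0.00387581
  L_2 = [0.40·(1−0.40)^6 = 0.40·0.046656 = 0.0186624] × [0.05184] = 0.000967459
Multiply by the mixture weights:
  w_1·L_1 = 0.39 × 0.00387581 = 0.00151157
  w_2·L_2 = 0.61 × 0.000967459 = 0.00059015
Denominator: 0.00151157 + 0.00059015 = 0.00210172
So the posterior for Intensity 2 is 0.00059015 / 0.00210172 ≈ 0.281.

0.281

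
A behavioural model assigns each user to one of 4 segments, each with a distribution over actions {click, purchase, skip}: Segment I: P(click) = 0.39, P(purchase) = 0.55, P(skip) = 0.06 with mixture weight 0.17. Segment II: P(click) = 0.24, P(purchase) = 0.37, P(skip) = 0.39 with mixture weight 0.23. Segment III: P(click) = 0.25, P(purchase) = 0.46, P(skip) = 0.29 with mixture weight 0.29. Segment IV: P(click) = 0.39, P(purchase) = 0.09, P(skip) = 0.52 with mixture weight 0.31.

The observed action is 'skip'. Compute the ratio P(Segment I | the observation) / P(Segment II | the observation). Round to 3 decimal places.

0.114

Only the two components matter; the odds are (P(Z=i) f_i(x)) / (P(Z=j) f_j(x)).
Component likelihoods at x = 'skip':
  f_I = P(skip | comp) = 0.06
  f_II = P(skip | comp) = 0.39
  f_III = P(skip | comp) = 0.29
  f_IV = P(skip | comp) = 0.52
Posterior odds = (P(Z=I)·f_I) / (P(Z=II)·f_II) = (0.17·0.06) / (0.23·0.39) = 0.0102 / 0.0897 ≈ 0.114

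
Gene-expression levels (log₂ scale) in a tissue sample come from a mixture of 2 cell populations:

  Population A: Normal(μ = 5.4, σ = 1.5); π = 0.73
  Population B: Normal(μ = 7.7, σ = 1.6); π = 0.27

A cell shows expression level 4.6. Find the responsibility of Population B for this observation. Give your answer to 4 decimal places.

0.0577

Posterior ∝ prior × likelihood, so P(k | x) ∝ π_k f_k(x); normalise over all components.
Evaluate each component's likelihood at the observed value:
  L_A = 0.230703
  L_B = 0.0381628
Weight by the priors:
  π_A·L_A = 0.73 × 0.230703 = 0.168413
  π_B·L_B = 0.27 × 0.0381628 = 0.0103039
Sum: 0.168413 + 0.0103039 = 0.178717
P(Population B | the observation) = 0.0103039 / 0.178717 ≈ 0.0577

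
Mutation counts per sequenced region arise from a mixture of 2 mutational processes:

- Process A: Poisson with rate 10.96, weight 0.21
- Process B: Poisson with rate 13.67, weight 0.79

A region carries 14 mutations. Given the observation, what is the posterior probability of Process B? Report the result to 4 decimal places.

The responsibility of component k is π_k f_k(x) divided by Σ_j π_j f_j(x).
Evaluate each component's likelihood at the observed value:
  f_A = 0.0719568
  f_B = 0.105571
Unnormalised posteriors:
  π_A·f_A = 0.21 × 0.0719568 = 0.0151109
  π_B·f_B = 0.79 × 0.105571 = 0.0834012
Evidence: 0.0151109 + 0.0834012 = 0.0985121
So the posterior for Process B is 0.0834012 / 0.0985121 ≈ 0.8466.

0.8466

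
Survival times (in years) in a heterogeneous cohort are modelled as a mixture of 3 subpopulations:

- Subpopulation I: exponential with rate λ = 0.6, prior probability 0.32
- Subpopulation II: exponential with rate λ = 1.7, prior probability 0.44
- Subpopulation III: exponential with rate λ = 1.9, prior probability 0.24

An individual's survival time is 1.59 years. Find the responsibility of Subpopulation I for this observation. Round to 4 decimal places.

Posterior ∝ prior × likelihood, so P(k | x) ∝ π_k f_k(x); normalise over all components.
Evaluate each component's likelihood at the observed value:
  f_I = 0.6·e^(−0.6·1.59) = 0.6·e^(−0.9540) = 0.231118
  f_II = 1.7·e^(−1.7·1.59) = 1.7·e^(−2.7030) = 0.113907
  f_III = 1.9·e^(−1.9·1.59) = 1.9·e^(−3.0210) = 0.0926296
Unnormalised posteriors:
  π_I·f_I = 0.32 × 0.231118 = 0.0739579
  π_II·f_II = 0.44 × 0.113907 = 0.0501191
  π_III·f_III = 0.24 × 0.0926296 = 0.0222311
Evidence: 0.0739579 + 0.0501191 + 0.0222311 = 0.146308
P(Subpopulation I | x) = 0.0739579 / 0.146308 ≈ 0.5055

0.5055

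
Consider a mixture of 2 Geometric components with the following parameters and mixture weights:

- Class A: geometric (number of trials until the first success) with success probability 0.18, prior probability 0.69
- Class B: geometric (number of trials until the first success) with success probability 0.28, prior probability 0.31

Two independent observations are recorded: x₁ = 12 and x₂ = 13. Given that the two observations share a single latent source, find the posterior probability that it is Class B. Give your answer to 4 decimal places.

The responsibility of component k is P(Z=k) f_k(x) divided by Σ_j P(Z=j) f_j(x).
Since both observations come from the same component, the likelihood for component k is f_k(x₁)·f_k(x₂).
  f_A = [0.0202873] × [0.0166356] = 0.000337492
  f_B = [0.00754771] × [0.00543435] = 4.1017e-05
Weight by the priors:
  P(Z=A)·f_A = 0.69 × 0.000337492 = 0.00023287
  P(Z=B)·f_B = 0.31 × 4.1017e-05 = 1.27153e-05
Normaliser: 0.00023287 + 1.27153e-05 = 0.000245585
P(Class B | data) = 1.27153e-05 / 0.000245585 ≈ 0.0518

0.0518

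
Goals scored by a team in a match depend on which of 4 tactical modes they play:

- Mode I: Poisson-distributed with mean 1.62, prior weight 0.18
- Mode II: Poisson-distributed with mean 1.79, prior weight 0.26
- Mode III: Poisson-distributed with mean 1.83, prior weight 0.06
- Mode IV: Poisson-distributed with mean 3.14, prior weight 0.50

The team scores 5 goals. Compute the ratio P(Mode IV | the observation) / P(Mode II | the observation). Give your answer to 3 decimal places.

8.281

Posterior odds = (w_i f_i(x)) / (w_j f_j(x)); the normalising sum cancels.
Poisson probabilities:
  L_I = e^(−1.62)·1.62^5/5! = 0.0184008
  L_II = e^(−1.79)·1.79^5/5! = 0.025568
  L_III = e^(−1.83)·1.83^5/5! = 0.0274357
  L_IV = e^(−3.14)·3.14^5/5! = 0.110099
0.0550494 / 0.00664768 ≈ 8.281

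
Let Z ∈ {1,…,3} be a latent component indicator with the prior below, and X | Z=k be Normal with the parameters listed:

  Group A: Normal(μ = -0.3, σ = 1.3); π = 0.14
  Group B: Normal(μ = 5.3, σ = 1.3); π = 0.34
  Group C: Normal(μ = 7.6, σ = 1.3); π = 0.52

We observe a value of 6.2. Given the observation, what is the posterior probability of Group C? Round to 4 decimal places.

The responsibility of component k is w_k f_k(x) divided by Σ_j w_j f_j(x).
Evaluate each component's likelihood at the observed value:
  L_A = 1.14363e-06
  L_B = 0.241485
  L_C = 0.171841
Multiply by the mixture weights:
  w_A·L_A = 0.14 × 1.14363e-06 = 1.60108e-07
  w_B·L_B = 0.34 × 0.241485 = 0.0821049
  w_C·L_C = 0.52 × 0.171841 = 0.0893574
Denominator: 1.60108e-07 + 0.0821049 + 0.0893574 = 0.171462
So the posterior for Group C is 0.0893574 / 0.171462 ≈ 0.5211.

0.5211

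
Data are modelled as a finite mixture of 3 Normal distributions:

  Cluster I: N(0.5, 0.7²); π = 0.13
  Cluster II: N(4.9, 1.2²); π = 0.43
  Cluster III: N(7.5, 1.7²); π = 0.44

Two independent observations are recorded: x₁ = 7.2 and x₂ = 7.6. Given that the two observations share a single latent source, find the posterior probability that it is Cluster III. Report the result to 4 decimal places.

0.9753

Posterior ∝ prior × likelihood, so P(k | x) ∝ w_k f_k(x); normalise over all components.
Since both observations come from the same component, the likelihood for component k is f_k(x₁)·f_k(x₂).
  f_I = [(1/(0.7·√(2π)))·exp(−(7.2−0.5)²/(2·0.7²)) = 0.569918·exp(-45.80612) = 7.28561e-21] × [2.60757e-23] = 1.89977e-43
  f_II = [(1/(1.2·√(2π)))·exp(−(7.2−4.9)²/(2·1.2²)) = 0.332452·exp(-1.83681) = 0.0529681] × [0.0264497] = 0.00140099
  f_III = [(1/(1.7·√(2π)))·exp(−(7.2−7.5)²/(2·1.7²)) = 0.234672·exp(-0.01557) = 0.231046] × [0.234266] = 0.0541263
Prior × likelihood for each component:
  w_I·f_I = 0.13 × 1.89977e-43 = 2.4697e-44
  w_II·f_II = 0.43 × 0.00140099 = 0.000602426
  w_III·f_III = 0.44 × 0.0541263 = 0.0238156
Sum: 2.4697e-44 + 0.000602426 + 0.0238156 = 0.024418
P(Cluster III | x) ≈ 0.9753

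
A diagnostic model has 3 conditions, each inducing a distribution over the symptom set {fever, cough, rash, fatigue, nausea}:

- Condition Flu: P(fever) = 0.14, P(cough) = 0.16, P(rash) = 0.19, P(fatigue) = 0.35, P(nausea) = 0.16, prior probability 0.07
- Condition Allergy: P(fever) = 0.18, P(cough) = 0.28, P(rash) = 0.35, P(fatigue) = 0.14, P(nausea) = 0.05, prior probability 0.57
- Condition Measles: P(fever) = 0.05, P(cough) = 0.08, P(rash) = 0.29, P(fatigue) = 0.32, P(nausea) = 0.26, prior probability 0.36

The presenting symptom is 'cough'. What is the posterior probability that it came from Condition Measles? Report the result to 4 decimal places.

P(component k | x) = π_k·f_k(x) / marginal(x), where marginal(x) = Σ_j π_j·f_j(x).
Evaluate each component's likelihood at the observed value:
  p_Flu = 0.16
  p_Allergy = 0.28
  p_Measles = 0.08
Weight by the priors:
  π_Flu·p_Flu = 0.07 × 0.16 = 0.0112
  π_Allergy·p_Allergy = 0.57 × 0.28 = 0.1596
  π_Measles·p_Measles = 0.36 × 0.08 = 0.0288
Evidence: 0.0112 + 0.1596 + 0.0288 = 0.1996
P(Condition Measles | 'cough') = 0.0288 / 0.1996 ≈ 0.1443

0.1443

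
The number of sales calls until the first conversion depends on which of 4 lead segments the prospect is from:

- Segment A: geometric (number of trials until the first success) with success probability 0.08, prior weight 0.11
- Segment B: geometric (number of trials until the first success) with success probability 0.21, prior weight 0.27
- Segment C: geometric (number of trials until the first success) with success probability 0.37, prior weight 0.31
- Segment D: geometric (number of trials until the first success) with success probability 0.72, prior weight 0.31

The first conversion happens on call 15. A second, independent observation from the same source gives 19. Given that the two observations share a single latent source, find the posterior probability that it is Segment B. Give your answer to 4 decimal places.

Posterior ∝ prior × likelihood, so P(k | x) ∝ P(Z=k) f_k(x); normalise over all components.
Since both observations come from the same component, the likelihood for component k is f_k(x₁)·f_k(x₂).
  f_A = [0.0248954] × [0.0178349] = 0.000444008
  f_B = [0.00774459] × [0.00301653] = 2.33618e-05
  f_C = [0.000574076] × [9.0434e-05] = 5.1916e-08
  f_D = [1.31083e-08] × [8.05707e-11] = 1.05614e-18
Multiply by the mixture weights:
  P(Z=A)·f_A = 0.11 × 0.000444008 = 4.88408e-05
  P(Z=B)·f_B = 0.27 × 2.33618e-05 = 6.30767e-06
  P(Z=C)·f_C = 0.31 × 5.1916e-08 = 1.6094e-08
  P(Z=D)·f_D = 0.31 × 1.05614e-18 = 3.27404e-19
Marginal: 4.88408e-05 + 6.30767e-06 + 1.6094e-08 + 3.27404e-19 = 5.51646e-05
Responsibility of Segment B: 6.30767e-06 / 5.51646e-05 ≈ 0.1143

0.1143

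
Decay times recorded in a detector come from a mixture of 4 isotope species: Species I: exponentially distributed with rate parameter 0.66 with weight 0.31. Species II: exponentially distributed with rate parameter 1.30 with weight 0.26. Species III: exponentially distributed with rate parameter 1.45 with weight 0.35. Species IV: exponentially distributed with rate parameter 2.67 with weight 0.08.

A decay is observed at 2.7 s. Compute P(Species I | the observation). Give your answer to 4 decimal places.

P(component k | x) = π_k·f_k(x) / marginal(x), where marginal(x) = Σ_j π_j·f_j(x).
Component likelihoods at x = 2.7 s:
  L_I = 0.111079
  L_II = 0.038866
  L_III = 0.0289138
  L_IV = 0.00197552
Weight by the priors:
  π_I·L_I = 0.31 × 0.111079 = 0.0344344
  π_II·L_II = 0.26 × 0.038866 = 0.0101052
  π_III·L_III = 0.35 × 0.0289138 = 0.0101198
  π_IV·L_IV = 0.08 × 0.00197552 = 0.000158042
Sum: 0.0344344 + 0.0101052 + 0.0101198 + 0.000158042 = 0.0548175
P(Species I | x) ≈ 0.6282

0.6282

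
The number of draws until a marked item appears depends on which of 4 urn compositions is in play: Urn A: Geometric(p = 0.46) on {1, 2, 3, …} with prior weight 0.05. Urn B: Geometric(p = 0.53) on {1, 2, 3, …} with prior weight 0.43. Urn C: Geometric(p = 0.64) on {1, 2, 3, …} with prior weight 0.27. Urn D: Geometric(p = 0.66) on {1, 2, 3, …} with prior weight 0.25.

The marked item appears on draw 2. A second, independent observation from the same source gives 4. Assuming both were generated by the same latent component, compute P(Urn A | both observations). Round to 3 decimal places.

0.089

The responsibility of component k is π_k f_k(x) divided by Σ_j π_j f_j(x).
Since both observations come from the same component, the likelihood for component k is f_k(x₁)·f_k(x₂).
  f_A = [0.2484] × [0.0724334] = 0.0179925
  f_B = [0.2491] × [0.0550262] = 0.013707
  f_C = [0.2304] × [0.0298598] = 0.00687971
  f_D = [0.2244] × [0.0259406] = 0.00582108
Weight by the priors:
  π_A·f_A = 0.05 × 0.0179925 = 0.000899623
  π_B·f_B = 0.43 × 0.013707 = 0.00589402
  π_C·f_C = 0.27 × 0.00687971 = 0.00185752
  π_D·f_D = 0.25 × 0.00582108 = 0.00145527
Normaliser: 0.000899623 + 0.00589402 + 0.00185752 + 0.00145527 = 0.0101064
So the posterior for Urn A is 0.000899623 / 0.0101064 ≈ 0.089.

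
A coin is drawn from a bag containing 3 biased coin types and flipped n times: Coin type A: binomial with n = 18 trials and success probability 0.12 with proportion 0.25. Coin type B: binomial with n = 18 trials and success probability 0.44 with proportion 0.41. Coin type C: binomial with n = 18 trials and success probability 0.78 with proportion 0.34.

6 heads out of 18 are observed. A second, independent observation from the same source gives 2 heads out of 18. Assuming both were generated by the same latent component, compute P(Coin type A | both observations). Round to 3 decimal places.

The responsibility of component k is π_k f_k(x) divided by Σ_j π_j f_j(x).
Since both observations come from the same component, the likelihood for component k is f_k(x₁)·f_k(x₂).
  f_A = [C(18,6)·0.12^6·0.88^12 = 18564·2.98598e-06·0.215671 = 0.011955] × [0.284955] = 0.00340665
  f_B = [C(18,6)·0.44^6·0.56^12 = 18564·0.00725631·0.000951166 = 0.128128] × [0.0027708] = 0.000355017
  f_C = [C(18,6)·0.78^6·0.22^12 = 18564·0.2252·1.2855e-08 = 5.37417e-05] × [2.80313e-09] = 1.50645e-13
Multiply by the mixture weights:
  π_A·f_A = 0.25 × 0.00340665 = 0.000851663
  π_B·f_B = 0.41 × 0.000355017 = 0.000145557
  π_C·f_C = 0.34 × 1.50645e-13 = 5.12193e-14
Sum: 0.000851663 + 0.000145557 + 5.12193e-14 = 0.00099722
P(Coin type A | x₁, x₂) = 0.000851663 / 0.00099722 ≈ 0.854

0.854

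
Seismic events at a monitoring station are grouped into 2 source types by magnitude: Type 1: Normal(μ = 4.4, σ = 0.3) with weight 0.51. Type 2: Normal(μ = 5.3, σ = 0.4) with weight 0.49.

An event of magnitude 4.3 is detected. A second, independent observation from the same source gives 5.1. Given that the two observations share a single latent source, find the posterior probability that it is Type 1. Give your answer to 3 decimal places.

0.748

Posterior ∝ prior × likelihood, so P(k | x) ∝ π_k f_k(x); normalise over all components.
Since both observations come from the same component, the likelihood for component k is f_k(x₁)·f_k(x₂).
  p_1 = [1.25794] × [0.0874063] = 0.109952
  p_2 = [0.0438208] × [0.880163] = 0.0385694
Unnormalised posteriors:
  π_1·p_1 = 0.51 × 0.109952 = 0.0560756
  π_2·p_2 = 0.49 × 0.0385694 = 0.018899
Evidence: 0.0560756 + 0.018899 = 0.0749747
P(Type 1 | x₁, x₂) ≈ 0.748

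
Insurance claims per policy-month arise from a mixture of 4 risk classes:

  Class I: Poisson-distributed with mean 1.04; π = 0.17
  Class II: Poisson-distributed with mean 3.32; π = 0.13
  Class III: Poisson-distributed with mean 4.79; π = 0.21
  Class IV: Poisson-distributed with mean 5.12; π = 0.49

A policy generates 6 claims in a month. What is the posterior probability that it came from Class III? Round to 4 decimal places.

0.2629

P(component k | x) = P(Z=k)·f_k(x) / marginal(x), where marginal(x) = Σ_j P(Z=j)·f_j(x).
Poisson probabilities:
  L_I = 0.000621157
  L_II = 0.0672416
  L_III = 0.139447
  L_IV = 0.14952
Prior × likelihood for each component:
  P(Z=I)·L_I = 0.17 × 0.000621157 = 0.000105597
  P(Z=II)·L_II = 0.13 × 0.0672416 = 0.00874141
  P(Z=III)·L_III = 0.21 × 0.139447 = 0.0292839
  P(Z=IV)·L_IV = 0.49 × 0.14952 = 0.0732648
Normaliser: 0.000105597 + 0.00874141 + 0.0292839 + 0.0732648 = 0.111396
So the posterior for Class III is 0.0292839 / 0.111396 ≈ 0.2629.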